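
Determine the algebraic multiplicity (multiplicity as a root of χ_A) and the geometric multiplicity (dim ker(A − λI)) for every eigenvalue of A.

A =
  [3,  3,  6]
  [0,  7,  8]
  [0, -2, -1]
λ = 3: alg = 3, geom = 2

Step 1 — factor the characteristic polynomial to read off the algebraic multiplicities:
  χ_A(x) = (x - 3)^3

Step 2 — compute geometric multiplicities via the rank-nullity identity g(λ) = n − rank(A − λI):
  rank(A − (3)·I) = 1, so dim ker(A − (3)·I) = n − 1 = 2

Summary:
  λ = 3: algebraic multiplicity = 3, geometric multiplicity = 2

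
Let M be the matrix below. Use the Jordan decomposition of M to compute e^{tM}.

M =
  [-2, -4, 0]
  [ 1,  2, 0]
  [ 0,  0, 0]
e^{tM} =
  [1 - 2*t, -4*t, 0]
  [t, 2*t + 1, 0]
  [0, 0, 1]

Strategy: write M = P · J · P⁻¹ where J is a Jordan canonical form, so e^{tM} = P · e^{tJ} · P⁻¹, and e^{tJ} can be computed block-by-block.

M has Jordan form
J =
  [0, 1, 0]
  [0, 0, 0]
  [0, 0, 0]
(up to reordering of blocks).

Per-block formulas:
  For a 1×1 block at λ = 0: exp(t · [0]) = [e^(0t)].
  For a 2×2 Jordan block J_2(0): exp(t · J_2(0)) = e^(0t)·(I + t·N), where N is the 2×2 nilpotent shift.

After assembling e^{tJ} and conjugating by P, we get:

e^{tM} =
  [1 - 2*t, -4*t, 0]
  [t, 2*t + 1, 0]
  [0, 0, 1]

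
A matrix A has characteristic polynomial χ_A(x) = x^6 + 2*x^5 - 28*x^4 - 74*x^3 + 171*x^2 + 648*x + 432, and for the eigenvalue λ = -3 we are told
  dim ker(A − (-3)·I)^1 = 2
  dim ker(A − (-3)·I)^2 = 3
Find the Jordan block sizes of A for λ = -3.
Block sizes for λ = -3: [2, 1]

From the dimensions of kernels of powers, the number of Jordan blocks of size at least j is d_j − d_{j−1} where d_j = dim ker(N^j) (with d_0 = 0). Computing the differences gives [2, 1].
The number of blocks of size exactly k is (#blocks of size ≥ k) − (#blocks of size ≥ k + 1), so the partition is: 1 block(s) of size 1, 1 block(s) of size 2.
In nonincreasing order the block sizes are [2, 1].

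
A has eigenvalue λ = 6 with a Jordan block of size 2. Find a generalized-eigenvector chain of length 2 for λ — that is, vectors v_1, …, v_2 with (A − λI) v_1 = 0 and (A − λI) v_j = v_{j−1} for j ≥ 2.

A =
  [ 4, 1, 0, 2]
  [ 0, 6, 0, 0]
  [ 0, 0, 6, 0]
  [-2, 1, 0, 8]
A Jordan chain for λ = 6 of length 2:
v_1 = (-2, 0, 0, -2)ᵀ
v_2 = (1, 0, 0, 0)ᵀ

Let N = A − (6)·I. We want v_2 with N^2 v_2 = 0 but N^1 v_2 ≠ 0; then v_{j-1} := N · v_j for j = 2, …, 2.

Pick v_2 = (1, 0, 0, 0)ᵀ.
Then v_1 = N · v_2 = (-2, 0, 0, -2)ᵀ.

Sanity check: (A − (6)·I) v_1 = (0, 0, 0, 0)ᵀ = 0. ✓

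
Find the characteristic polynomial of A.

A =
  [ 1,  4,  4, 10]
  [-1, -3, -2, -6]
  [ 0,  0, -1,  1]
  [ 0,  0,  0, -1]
x^4 + 4*x^3 + 6*x^2 + 4*x + 1

Expanding det(x·I − A) (e.g. by cofactor expansion or by noting that A is similar to its Jordan form J, which has the same characteristic polynomial as A) gives
  χ_A(x) = x^4 + 4*x^3 + 6*x^2 + 4*x + 1
which factors as (x + 1)^4. The eigenvalues (with algebraic multiplicities) are λ = -1 with multiplicity 4.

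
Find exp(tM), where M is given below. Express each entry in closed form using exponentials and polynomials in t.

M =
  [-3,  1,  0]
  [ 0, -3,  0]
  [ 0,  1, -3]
e^{tM} =
  [exp(-3*t), t*exp(-3*t), 0]
  [0, exp(-3*t), 0]
  [0, t*exp(-3*t), exp(-3*t)]

Strategy: write M = P · J · P⁻¹ where J is a Jordan canonical form, so e^{tM} = P · e^{tJ} · P⁻¹, and e^{tJ} can be computed block-by-block.

M has Jordan form
J =
  [-3,  1,  0]
  [ 0, -3,  0]
  [ 0,  0, -3]
(up to reordering of blocks).

Per-block formulas:
  For a 1×1 block at λ = -3: exp(t · [-3]) = [e^(-3t)].
  For a 2×2 Jordan block J_2(-3): exp(t · J_2(-3)) = e^(-3t)·(I + t·N), where N is the 2×2 nilpotent shift.

After assembling e^{tJ} and conjugating by P, we get:

e^{tM} =
  [exp(-3*t), t*exp(-3*t), 0]
  [0, exp(-3*t), 0]
  [0, t*exp(-3*t), exp(-3*t)]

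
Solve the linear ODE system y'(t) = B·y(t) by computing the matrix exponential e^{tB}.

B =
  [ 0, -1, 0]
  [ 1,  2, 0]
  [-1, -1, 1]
e^{tB} =
  [-t*exp(t) + exp(t), -t*exp(t), 0]
  [t*exp(t), t*exp(t) + exp(t), 0]
  [-t*exp(t), -t*exp(t), exp(t)]

Strategy: write B = P · J · P⁻¹ where J is a Jordan canonical form, so e^{tB} = P · e^{tJ} · P⁻¹, and e^{tJ} can be computed block-by-block.

B has Jordan form
J =
  [1, 1, 0]
  [0, 1, 0]
  [0, 0, 1]
(up to reordering of blocks).

Per-block formulas:
  For a 2×2 Jordan block J_2(1): exp(t · J_2(1)) = e^(1t)·(I + t·N), where N is the 2×2 nilpotent shift.
  For a 1×1 block at λ = 1: exp(t · [1]) = [e^(1t)].

After assembling e^{tJ} and conjugating by P, we get:

e^{tB} =
  [-t*exp(t) + exp(t), -t*exp(t), 0]
  [t*exp(t), t*exp(t) + exp(t), 0]
  [-t*exp(t), -t*exp(t), exp(t)]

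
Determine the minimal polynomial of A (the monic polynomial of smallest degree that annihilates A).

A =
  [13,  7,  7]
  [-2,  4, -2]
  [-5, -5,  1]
x^2 - 12*x + 36

The characteristic polynomial is χ_A(x) = (x - 6)^3, so the eigenvalues are known. The minimal polynomial is
  m_A(x) = Π_λ (x − λ)^{k_λ}
where k_λ is the size of the *largest* Jordan block for λ (equivalently, the smallest k with (A − λI)^k v = 0 for every generalised eigenvector v of λ).

  λ = 6: largest Jordan block has size 2, contributing (x − 6)^2

So m_A(x) = (x - 6)^2 = x^2 - 12*x + 36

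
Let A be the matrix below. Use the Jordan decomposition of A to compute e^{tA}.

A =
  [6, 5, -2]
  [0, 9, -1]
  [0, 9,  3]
e^{tA} =
  [exp(6*t), -3*t^2*exp(6*t)/2 + 5*t*exp(6*t), t^2*exp(6*t)/2 - 2*t*exp(6*t)]
  [0, 3*t*exp(6*t) + exp(6*t), -t*exp(6*t)]
  [0, 9*t*exp(6*t), -3*t*exp(6*t) + exp(6*t)]

Strategy: write A = P · J · P⁻¹ where J is a Jordan canonical form, so e^{tA} = P · e^{tJ} · P⁻¹, and e^{tJ} can be computed block-by-block.

A has Jordan form
J =
  [6, 1, 0]
  [0, 6, 1]
  [0, 0, 6]
(up to reordering of blocks).

Per-block formulas:
  For a 3×3 Jordan block J_3(6): exp(t · J_3(6)) = e^(6t)·(I + t·N + (t^2/2)·N^2), where N is the 3×3 nilpotent shift.

After assembling e^{tJ} and conjugating by P, we get:

e^{tA} =
  [exp(6*t), -3*t^2*exp(6*t)/2 + 5*t*exp(6*t), t^2*exp(6*t)/2 - 2*t*exp(6*t)]
  [0, 3*t*exp(6*t) + exp(6*t), -t*exp(6*t)]
  [0, 9*t*exp(6*t), -3*t*exp(6*t) + exp(6*t)]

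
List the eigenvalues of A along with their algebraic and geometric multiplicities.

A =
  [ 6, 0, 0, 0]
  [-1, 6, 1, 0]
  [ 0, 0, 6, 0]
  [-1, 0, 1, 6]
λ = 6: alg = 4, geom = 3

Step 1 — factor the characteristic polynomial to read off the algebraic multiplicities:
  χ_A(x) = (x - 6)^4

Step 2 — compute geometric multiplicities via the rank-nullity identity g(λ) = n − rank(A − λI):
  rank(A − (6)·I) = 1, so dim ker(A − (6)·I) = n − 1 = 3

Summary:
  λ = 6: algebraic multiplicity = 4, geometric multiplicity = 3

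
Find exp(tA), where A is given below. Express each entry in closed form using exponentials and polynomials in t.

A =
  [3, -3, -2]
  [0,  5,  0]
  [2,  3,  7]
e^{tA} =
  [-2*t*exp(5*t) + exp(5*t), -3*t*exp(5*t), -2*t*exp(5*t)]
  [0, exp(5*t), 0]
  [2*t*exp(5*t), 3*t*exp(5*t), 2*t*exp(5*t) + exp(5*t)]

Strategy: write A = P · J · P⁻¹ where J is a Jordan canonical form, so e^{tA} = P · e^{tJ} · P⁻¹, and e^{tJ} can be computed block-by-block.

A has Jordan form
J =
  [5, 1, 0]
  [0, 5, 0]
  [0, 0, 5]
(up to reordering of blocks).

Per-block formulas:
  For a 1×1 block at λ = 5: exp(t · [5]) = [e^(5t)].
  For a 2×2 Jordan block J_2(5): exp(t · J_2(5)) = e^(5t)·(I + t·N), where N is the 2×2 nilpotent shift.

After assembling e^{tJ} and conjugating by P, we get:

e^{tA} =
  [-2*t*exp(5*t) + exp(5*t), -3*t*exp(5*t), -2*t*exp(5*t)]
  [0, exp(5*t), 0]
  [2*t*exp(5*t), 3*t*exp(5*t), 2*t*exp(5*t) + exp(5*t)]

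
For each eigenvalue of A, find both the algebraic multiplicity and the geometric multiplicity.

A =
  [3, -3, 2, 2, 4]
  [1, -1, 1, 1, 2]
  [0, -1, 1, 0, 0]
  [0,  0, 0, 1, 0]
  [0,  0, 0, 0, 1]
λ = 1: alg = 5, geom = 3

Step 1 — factor the characteristic polynomial to read off the algebraic multiplicities:
  χ_A(x) = (x - 1)^5

Step 2 — compute geometric multiplicities via the rank-nullity identity g(λ) = n − rank(A − λI):
  rank(A − (1)·I) = 2, so dim ker(A − (1)·I) = n − 2 = 3

Summary:
  λ = 1: algebraic multiplicity = 5, geometric multiplicity = 3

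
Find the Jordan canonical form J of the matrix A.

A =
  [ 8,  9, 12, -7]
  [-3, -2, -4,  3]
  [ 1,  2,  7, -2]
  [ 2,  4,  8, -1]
J_3(3) ⊕ J_1(3)

The characteristic polynomial is
  det(x·I − A) = x^4 - 12*x^3 + 54*x^2 - 108*x + 81 = (x - 3)^4

Eigenvalues and multiplicities (the geometric multiplicity of λ is n − rank(A − λI), which equals the number of Jordan blocks for λ):
  λ = 3: algebraic multiplicity = 4, geometric multiplicity = 2

Determining the block sizes for each eigenvalue:
  λ = 3: with am = 4 and gm = 2, the partition is not yet determined (e.g. several partitions of 4 into 2 parts exist). Let N = A − (3)·I. Computing rank(N^1) = 2, rank(N^2) = 1, rank(N^3) = 0; the number of blocks of size ≥ j is rank(N^{j−1}) − rank(N^j), giving [2, 1, 1]. So we have 1 block(s) of size 3, 1 block(s) of size 1 → block sizes [3, 1]

Assembling the blocks gives a Jordan form
J =
  [3, 1, 0, 0]
  [0, 3, 1, 0]
  [0, 0, 3, 0]
  [0, 0, 0, 3]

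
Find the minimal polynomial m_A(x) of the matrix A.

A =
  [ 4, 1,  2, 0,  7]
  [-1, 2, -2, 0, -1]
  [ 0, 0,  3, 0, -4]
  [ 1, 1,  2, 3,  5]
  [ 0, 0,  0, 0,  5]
x^3 - 11*x^2 + 39*x - 45

The characteristic polynomial is χ_A(x) = (x - 5)*(x - 3)^4, so the eigenvalues are known. The minimal polynomial is
  m_A(x) = Π_λ (x − λ)^{k_λ}
where k_λ is the size of the *largest* Jordan block for λ (equivalently, the smallest k with (A − λI)^k v = 0 for every generalised eigenvector v of λ).

  λ = 3: largest Jordan block has size 2, contributing (x − 3)^2
  λ = 5: largest Jordan block has size 1, contributing (x − 5)

So m_A(x) = (x - 5)*(x - 3)^2 = x^3 - 11*x^2 + 39*x - 45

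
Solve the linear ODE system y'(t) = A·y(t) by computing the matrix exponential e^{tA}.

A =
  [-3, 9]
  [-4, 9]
e^{tA} =
  [-6*t*exp(3*t) + exp(3*t), 9*t*exp(3*t)]
  [-4*t*exp(3*t), 6*t*exp(3*t) + exp(3*t)]

Strategy: write A = P · J · P⁻¹ where J is a Jordan canonical form, so e^{tA} = P · e^{tJ} · P⁻¹, and e^{tJ} can be computed block-by-block.

A has Jordan form
J =
  [3, 1]
  [0, 3]
(up to reordering of blocks).

Per-block formulas:
  For a 2×2 Jordan block J_2(3): exp(t · J_2(3)) = e^(3t)·(I + t·N), where N is the 2×2 nilpotent shift.

After assembling e^{tJ} and conjugating by P, we get:

e^{tA} =
  [-6*t*exp(3*t) + exp(3*t), 9*t*exp(3*t)]
  [-4*t*exp(3*t), 6*t*exp(3*t) + exp(3*t)]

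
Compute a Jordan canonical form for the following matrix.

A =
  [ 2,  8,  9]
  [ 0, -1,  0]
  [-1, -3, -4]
J_3(-1)

The characteristic polynomial is
  det(x·I − A) = x^3 + 3*x^2 + 3*x + 1 = (x + 1)^3

Eigenvalues and multiplicities (the geometric multiplicity of λ is n − rank(A − λI), which equals the number of Jordan blocks for λ):
  λ = -1: algebraic multiplicity = 3, geometric multiplicity = 1

Determining the block sizes for each eigenvalue:
  λ = -1: one block (gm = 1), so the single block has size am = 3 → block sizes [3]

Assembling the blocks gives a Jordan form
J =
  [-1,  1,  0]
  [ 0, -1,  1]
  [ 0,  0, -1]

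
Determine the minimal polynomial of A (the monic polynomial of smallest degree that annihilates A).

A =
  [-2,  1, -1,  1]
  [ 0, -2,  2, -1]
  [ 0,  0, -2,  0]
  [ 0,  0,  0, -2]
x^3 + 6*x^2 + 12*x + 8

The characteristic polynomial is χ_A(x) = (x + 2)^4, so the eigenvalues are known. The minimal polynomial is
  m_A(x) = Π_λ (x − λ)^{k_λ}
where k_λ is the size of the *largest* Jordan block for λ (equivalently, the smallest k with (A − λI)^k v = 0 for every generalised eigenvector v of λ).

  λ = -2: largest Jordan block has size 3, contributing (x + 2)^3

So m_A(x) = (x + 2)^3 = x^3 + 6*x^2 + 12*x + 8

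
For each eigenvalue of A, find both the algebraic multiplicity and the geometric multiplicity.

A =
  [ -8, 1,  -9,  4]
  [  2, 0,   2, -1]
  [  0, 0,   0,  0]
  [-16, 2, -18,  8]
λ = 0: alg = 4, geom = 2

Step 1 — factor the characteristic polynomial to read off the algebraic multiplicities:
  χ_A(x) = x^4

Step 2 — compute geometric multiplicities via the rank-nullity identity g(λ) = n − rank(A − λI):
  rank(A − (0)·I) = 2, so dim ker(A − (0)·I) = n − 2 = 2

Summary:
  λ = 0: algebraic multiplicity = 4, geometric multiplicity = 2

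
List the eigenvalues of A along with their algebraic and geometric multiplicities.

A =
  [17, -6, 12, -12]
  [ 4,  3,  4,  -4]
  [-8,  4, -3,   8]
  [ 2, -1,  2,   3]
λ = 5: alg = 4, geom = 3

Step 1 — factor the characteristic polynomial to read off the algebraic multiplicities:
  χ_A(x) = (x - 5)^4

Step 2 — compute geometric multiplicities via the rank-nullity identity g(λ) = n − rank(A − λI):
  rank(A − (5)·I) = 1, so dim ker(A − (5)·I) = n − 1 = 3

Summary:
  λ = 5: algebraic multiplicity = 4, geometric multiplicity = 3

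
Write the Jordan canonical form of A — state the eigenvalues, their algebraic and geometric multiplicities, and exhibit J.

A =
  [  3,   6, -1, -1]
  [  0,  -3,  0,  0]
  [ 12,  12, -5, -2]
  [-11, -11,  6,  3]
J_1(-3) ⊕ J_1(-3) ⊕ J_2(2)

The characteristic polynomial is
  det(x·I − A) = x^4 + 2*x^3 - 11*x^2 - 12*x + 36 = (x - 2)^2*(x + 3)^2

Eigenvalues and multiplicities (the geometric multiplicity of λ is n − rank(A − λI), which equals the number of Jordan blocks for λ):
  λ = -3: algebraic multiplicity = 2, geometric multiplicity = 2
  λ = 2: algebraic multiplicity = 2, geometric multiplicity = 1

Determining the block sizes for each eigenvalue:
  λ = -3: gm = am = 2, so every block has size 1 → block sizes [1, 1]
  λ = 2: one block (gm = 1), so the single block has size am = 2 → block sizes [2]

Assembling the blocks gives a Jordan form
J =
  [-3,  0, 0, 0]
  [ 0, -3, 0, 0]
  [ 0,  0, 2, 1]
  [ 0,  0, 0, 2]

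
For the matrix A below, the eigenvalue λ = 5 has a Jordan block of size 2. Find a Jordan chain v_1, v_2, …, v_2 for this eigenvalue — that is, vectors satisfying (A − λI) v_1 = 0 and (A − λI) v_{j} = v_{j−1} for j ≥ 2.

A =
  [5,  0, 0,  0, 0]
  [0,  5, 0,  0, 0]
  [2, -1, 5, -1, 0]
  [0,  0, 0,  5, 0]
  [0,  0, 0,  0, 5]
A Jordan chain for λ = 5 of length 2:
v_1 = (0, 0, 2, 0, 0)ᵀ
v_2 = (1, 0, 0, 0, 0)ᵀ

Let N = A − (5)·I. We want v_2 with N^2 v_2 = 0 but N^1 v_2 ≠ 0; then v_{j-1} := N · v_j for j = 2, …, 2.

Pick v_2 = (1, 0, 0, 0, 0)ᵀ.
Then v_1 = N · v_2 = (0, 0, 2, 0, 0)ᵀ.

Sanity check: (A − (5)·I) v_1 = (0, 0, 0, 0, 0)ᵀ = 0. ✓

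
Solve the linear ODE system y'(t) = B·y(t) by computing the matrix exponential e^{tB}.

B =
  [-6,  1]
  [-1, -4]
e^{tB} =
  [-t*exp(-5*t) + exp(-5*t), t*exp(-5*t)]
  [-t*exp(-5*t), t*exp(-5*t) + exp(-5*t)]

Strategy: write B = P · J · P⁻¹ where J is a Jordan canonical form, so e^{tB} = P · e^{tJ} · P⁻¹, and e^{tJ} can be computed block-by-block.

B has Jordan form
J =
  [-5,  1]
  [ 0, -5]
(up to reordering of blocks).

Per-block formulas:
  For a 2×2 Jordan block J_2(-5): exp(t · J_2(-5)) = e^(-5t)·(I + t·N), where N is the 2×2 nilpotent shift.

After assembling e^{tJ} and conjugating by P, we get:

e^{tB} =
  [-t*exp(-5*t) + exp(-5*t), t*exp(-5*t)]
  [-t*exp(-5*t), t*exp(-5*t) + exp(-5*t)]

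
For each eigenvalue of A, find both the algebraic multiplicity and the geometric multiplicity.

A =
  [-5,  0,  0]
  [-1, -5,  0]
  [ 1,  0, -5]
λ = -5: alg = 3, geom = 2

Step 1 — factor the characteristic polynomial to read off the algebraic multiplicities:
  χ_A(x) = (x + 5)^3

Step 2 — compute geometric multiplicities via the rank-nullity identity g(λ) = n − rank(A − λI):
  rank(A − (-5)·I) = 1, so dim ker(A − (-5)·I) = n − 1 = 2

Summary:
  λ = -5: algebraic multiplicity = 3, geometric multiplicity = 2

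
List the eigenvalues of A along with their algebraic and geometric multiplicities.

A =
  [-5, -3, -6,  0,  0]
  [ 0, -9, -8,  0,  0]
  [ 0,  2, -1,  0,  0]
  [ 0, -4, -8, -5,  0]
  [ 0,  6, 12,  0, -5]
λ = -5: alg = 5, geom = 4

Step 1 — factor the characteristic polynomial to read off the algebraic multiplicities:
  χ_A(x) = (x + 5)^5

Step 2 — compute geometric multiplicities via the rank-nullity identity g(λ) = n − rank(A − λI):
  rank(A − (-5)·I) = 1, so dim ker(A − (-5)·I) = n − 1 = 4

Summary:
  λ = -5: algebraic multiplicity = 5, geometric multiplicity = 4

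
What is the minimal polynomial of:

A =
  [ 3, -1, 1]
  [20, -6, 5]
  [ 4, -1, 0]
x^2 + 2*x + 1

The characteristic polynomial is χ_A(x) = (x + 1)^3, so the eigenvalues are known. The minimal polynomial is
  m_A(x) = Π_λ (x − λ)^{k_λ}
where k_λ is the size of the *largest* Jordan block for λ (equivalently, the smallest k with (A − λI)^k v = 0 for every generalised eigenvector v of λ).

  λ = -1: largest Jordan block has size 2, contributing (x + 1)^2

So m_A(x) = (x + 1)^2 = x^2 + 2*x + 1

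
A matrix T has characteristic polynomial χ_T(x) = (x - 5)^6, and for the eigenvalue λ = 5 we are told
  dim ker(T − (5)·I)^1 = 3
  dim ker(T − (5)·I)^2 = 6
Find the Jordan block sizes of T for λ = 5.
Block sizes for λ = 5: [2, 2, 2]

From the dimensions of kernels of powers, the number of Jordan blocks of size at least j is d_j − d_{j−1} where d_j = dim ker(N^j) (with d_0 = 0). Computing the differences gives [3, 3].
The number of blocks of size exactly k is (#blocks of size ≥ k) − (#blocks of size ≥ k + 1), so the partition is: 3 block(s) of size 2.
In nonincreasing order the block sizes are [2, 2, 2].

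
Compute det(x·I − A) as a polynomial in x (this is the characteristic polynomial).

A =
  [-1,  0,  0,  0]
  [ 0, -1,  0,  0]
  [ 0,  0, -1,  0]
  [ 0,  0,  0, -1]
x^4 + 4*x^3 + 6*x^2 + 4*x + 1

Expanding det(x·I − A) (e.g. by cofactor expansion or by noting that A is similar to its Jordan form J, which has the same characteristic polynomial as A) gives
  χ_A(x) = x^4 + 4*x^3 + 6*x^2 + 4*x + 1
which factors as (x + 1)^4. The eigenvalues (with algebraic multiplicities) are λ = -1 with multiplicity 4.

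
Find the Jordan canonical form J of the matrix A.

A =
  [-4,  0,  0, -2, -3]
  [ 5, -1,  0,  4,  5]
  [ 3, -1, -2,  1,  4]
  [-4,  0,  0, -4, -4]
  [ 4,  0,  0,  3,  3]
J_2(-2) ⊕ J_1(-2) ⊕ J_1(-1) ⊕ J_1(-1)

The characteristic polynomial is
  det(x·I − A) = x^5 + 8*x^4 + 25*x^3 + 38*x^2 + 28*x + 8 = (x + 1)^2*(x + 2)^3

Eigenvalues and multiplicities (the geometric multiplicity of λ is n − rank(A − λI), which equals the number of Jordan blocks for λ):
  λ = -2: algebraic multiplicity = 3, geometric multiplicity = 2
  λ = -1: algebraic multiplicity = 2, geometric multiplicity = 2

Determining the block sizes for each eigenvalue:
  λ = -2: 2 blocks summing to 3 forces exactly one block of size 2 and the rest size 1 → block sizes [2, 1]
  λ = -1: gm = am = 2, so every block has size 1 → block sizes [1, 1]

Assembling the blocks gives a Jordan form
J =
  [-2,  1,  0,  0,  0]
  [ 0, -2,  0,  0,  0]
  [ 0,  0, -2,  0,  0]
  [ 0,  0,  0, -1,  0]
  [ 0,  0,  0,  0, -1]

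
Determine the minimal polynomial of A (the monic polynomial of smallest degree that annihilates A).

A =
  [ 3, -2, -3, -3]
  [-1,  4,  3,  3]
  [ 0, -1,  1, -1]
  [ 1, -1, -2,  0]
x^2 - 4*x + 4

The characteristic polynomial is χ_A(x) = (x - 2)^4, so the eigenvalues are known. The minimal polynomial is
  m_A(x) = Π_λ (x − λ)^{k_λ}
where k_λ is the size of the *largest* Jordan block for λ (equivalently, the smallest k with (A − λI)^k v = 0 for every generalised eigenvector v of λ).

  λ = 2: largest Jordan block has size 2, contributing (x − 2)^2

So m_A(x) = (x - 2)^2 = x^2 - 4*x + 4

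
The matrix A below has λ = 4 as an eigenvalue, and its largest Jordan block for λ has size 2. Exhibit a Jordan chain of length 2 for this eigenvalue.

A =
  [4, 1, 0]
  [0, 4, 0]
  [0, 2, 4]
A Jordan chain for λ = 4 of length 2:
v_1 = (1, 0, 2)ᵀ
v_2 = (0, 1, 0)ᵀ

Let N = A − (4)·I. We want v_2 with N^2 v_2 = 0 but N^1 v_2 ≠ 0; then v_{j-1} := N · v_j for j = 2, …, 2.

Pick v_2 = (0, 1, 0)ᵀ.
Then v_1 = N · v_2 = (1, 0, 2)ᵀ.

Sanity check: (A − (4)·I) v_1 = (0, 0, 0)ᵀ = 0. ✓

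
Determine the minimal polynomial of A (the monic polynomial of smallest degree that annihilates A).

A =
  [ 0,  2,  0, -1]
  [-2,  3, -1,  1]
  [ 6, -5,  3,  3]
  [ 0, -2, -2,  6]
x^4 - 12*x^3 + 52*x^2 - 96*x + 64

The characteristic polynomial is χ_A(x) = (x - 4)^2*(x - 2)^2, so the eigenvalues are known. The minimal polynomial is
  m_A(x) = Π_λ (x − λ)^{k_λ}
where k_λ is the size of the *largest* Jordan block for λ (equivalently, the smallest k with (A − λI)^k v = 0 for every generalised eigenvector v of λ).

  λ = 2: largest Jordan block has size 2, contributing (x − 2)^2
  λ = 4: largest Jordan block has size 2, contributing (x − 4)^2

So m_A(x) = (x - 4)^2*(x - 2)^2 = x^4 - 12*x^3 + 52*x^2 - 96*x + 64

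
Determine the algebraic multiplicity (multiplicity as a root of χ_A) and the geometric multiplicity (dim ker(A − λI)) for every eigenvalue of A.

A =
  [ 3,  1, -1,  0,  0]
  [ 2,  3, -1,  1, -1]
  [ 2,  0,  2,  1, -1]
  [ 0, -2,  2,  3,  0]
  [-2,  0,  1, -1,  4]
λ = 3: alg = 5, geom = 3

Step 1 — factor the characteristic polynomial to read off the algebraic multiplicities:
  χ_A(x) = (x - 3)^5

Step 2 — compute geometric multiplicities via the rank-nullity identity g(λ) = n − rank(A − λI):
  rank(A − (3)·I) = 2, so dim ker(A − (3)·I) = n − 2 = 3

Summary:
  λ = 3: algebraic multiplicity = 5, geometric multiplicity = 3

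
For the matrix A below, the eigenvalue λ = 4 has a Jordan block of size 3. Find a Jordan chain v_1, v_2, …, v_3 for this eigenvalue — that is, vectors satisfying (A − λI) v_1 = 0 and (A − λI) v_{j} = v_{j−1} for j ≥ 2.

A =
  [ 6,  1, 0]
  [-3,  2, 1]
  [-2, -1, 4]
A Jordan chain for λ = 4 of length 3:
v_1 = (1, -2, -1)ᵀ
v_2 = (2, -3, -2)ᵀ
v_3 = (1, 0, 0)ᵀ

Let N = A − (4)·I. We want v_3 with N^3 v_3 = 0 but N^2 v_3 ≠ 0; then v_{j-1} := N · v_j for j = 3, …, 2.

Pick v_3 = (1, 0, 0)ᵀ.
Then v_2 = N · v_3 = (2, -3, -2)ᵀ.
Then v_1 = N · v_2 = (1, -2, -1)ᵀ.

Sanity check: (A − (4)·I) v_1 = (0, 0, 0)ᵀ = 0. ✓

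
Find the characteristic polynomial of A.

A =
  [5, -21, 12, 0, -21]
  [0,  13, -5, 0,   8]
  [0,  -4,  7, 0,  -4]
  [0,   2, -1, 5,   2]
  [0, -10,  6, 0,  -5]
x^5 - 25*x^4 + 250*x^3 - 1250*x^2 + 3125*x - 3125

Expanding det(x·I − A) (e.g. by cofactor expansion or by noting that A is similar to its Jordan form J, which has the same characteristic polynomial as A) gives
  χ_A(x) = x^5 - 25*x^4 + 250*x^3 - 1250*x^2 + 3125*x - 3125
which factors as (x - 5)^5. The eigenvalues (with algebraic multiplicities) are λ = 5 with multiplicity 5.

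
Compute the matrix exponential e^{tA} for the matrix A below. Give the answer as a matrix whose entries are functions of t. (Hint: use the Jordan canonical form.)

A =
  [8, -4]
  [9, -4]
e^{tA} =
  [6*t*exp(2*t) + exp(2*t), -4*t*exp(2*t)]
  [9*t*exp(2*t), -6*t*exp(2*t) + exp(2*t)]

Strategy: write A = P · J · P⁻¹ where J is a Jordan canonical form, so e^{tA} = P · e^{tJ} · P⁻¹, and e^{tJ} can be computed block-by-block.

A has Jordan form
J =
  [2, 1]
  [0, 2]
(up to reordering of blocks).

Per-block formulas:
  For a 2×2 Jordan block J_2(2): exp(t · J_2(2)) = e^(2t)·(I + t·N), where N is the 2×2 nilpotent shift.

After assembling e^{tJ} and conjugating by P, we get:

e^{tA} =
  [6*t*exp(2*t) + exp(2*t), -4*t*exp(2*t)]
  [9*t*exp(2*t), -6*t*exp(2*t) + exp(2*t)]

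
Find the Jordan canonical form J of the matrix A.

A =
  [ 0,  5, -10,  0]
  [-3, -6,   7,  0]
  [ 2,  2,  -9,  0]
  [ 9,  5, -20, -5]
J_3(-5) ⊕ J_1(-5)

The characteristic polynomial is
  det(x·I − A) = x^4 + 20*x^3 + 150*x^2 + 500*x + 625 = (x + 5)^4

Eigenvalues and multiplicities (the geometric multiplicity of λ is n − rank(A − λI), which equals the number of Jordan blocks for λ):
  λ = -5: algebraic multiplicity = 4, geometric multiplicity = 2

Determining the block sizes for each eigenvalue:
  λ = -5: with am = 4 and gm = 2, the partition is not yet determined (e.g. several partitions of 4 into 2 parts exist). Let N = A − (-5)·I. Computing rank(N^1) = 2, rank(N^2) = 1, rank(N^3) = 0; the number of blocks of size ≥ j is rank(N^{j−1}) − rank(N^j), giving [2, 1, 1]. So we have 1 block(s) of size 3, 1 block(s) of size 1 → block sizes [3, 1]

Assembling the blocks gives a Jordan form
J =
  [-5,  1,  0,  0]
  [ 0, -5,  1,  0]
  [ 0,  0, -5,  0]
  [ 0,  0,  0, -5]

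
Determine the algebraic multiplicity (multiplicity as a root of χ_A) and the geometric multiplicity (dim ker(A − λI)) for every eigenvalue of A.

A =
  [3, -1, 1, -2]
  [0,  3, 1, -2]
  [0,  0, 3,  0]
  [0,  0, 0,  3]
λ = 3: alg = 4, geom = 2

Step 1 — factor the characteristic polynomial to read off the algebraic multiplicities:
  χ_A(x) = (x - 3)^4

Step 2 — compute geometric multiplicities via the rank-nullity identity g(λ) = n − rank(A − λI):
  rank(A − (3)·I) = 2, so dim ker(A − (3)·I) = n − 2 = 2

Summary:
  λ = 3: algebraic multiplicity = 4, geometric multiplicity = 2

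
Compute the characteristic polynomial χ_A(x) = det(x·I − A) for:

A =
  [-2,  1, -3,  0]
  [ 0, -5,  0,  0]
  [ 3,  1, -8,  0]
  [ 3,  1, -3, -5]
x^4 + 20*x^3 + 150*x^2 + 500*x + 625

Expanding det(x·I − A) (e.g. by cofactor expansion or by noting that A is similar to its Jordan form J, which has the same characteristic polynomial as A) gives
  χ_A(x) = x^4 + 20*x^3 + 150*x^2 + 500*x + 625
which factors as (x + 5)^4. The eigenvalues (with algebraic multiplicities) are λ = -5 with multiplicity 4.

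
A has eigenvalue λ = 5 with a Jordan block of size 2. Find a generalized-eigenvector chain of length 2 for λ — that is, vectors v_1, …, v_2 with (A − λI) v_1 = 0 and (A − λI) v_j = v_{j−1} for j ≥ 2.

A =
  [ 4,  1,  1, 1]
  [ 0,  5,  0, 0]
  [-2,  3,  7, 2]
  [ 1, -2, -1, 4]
A Jordan chain for λ = 5 of length 2:
v_1 = (-1, 0, -2, 1)ᵀ
v_2 = (1, 0, 0, 0)ᵀ

Let N = A − (5)·I. We want v_2 with N^2 v_2 = 0 but N^1 v_2 ≠ 0; then v_{j-1} := N · v_j for j = 2, …, 2.

Pick v_2 = (1, 0, 0, 0)ᵀ.
Then v_1 = N · v_2 = (-1, 0, -2, 1)ᵀ.

Sanity check: (A − (5)·I) v_1 = (0, 0, 0, 0)ᵀ = 0. ✓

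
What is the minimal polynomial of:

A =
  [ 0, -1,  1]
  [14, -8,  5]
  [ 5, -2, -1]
x^3 + 9*x^2 + 27*x + 27

The characteristic polynomial is χ_A(x) = (x + 3)^3, so the eigenvalues are known. The minimal polynomial is
  m_A(x) = Π_λ (x − λ)^{k_λ}
where k_λ is the size of the *largest* Jordan block for λ (equivalently, the smallest k with (A − λI)^k v = 0 for every generalised eigenvector v of λ).

  λ = -3: largest Jordan block has size 3, contributing (x + 3)^3

So m_A(x) = (x + 3)^3 = x^3 + 9*x^2 + 27*x + 27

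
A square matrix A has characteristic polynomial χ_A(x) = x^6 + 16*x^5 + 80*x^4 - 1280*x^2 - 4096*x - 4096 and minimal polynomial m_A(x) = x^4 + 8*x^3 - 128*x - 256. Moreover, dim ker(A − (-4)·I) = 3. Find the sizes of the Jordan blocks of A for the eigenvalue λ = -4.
Block sizes for λ = -4: [3, 1, 1]

Step 1 — from the characteristic polynomial, algebraic multiplicity of λ = -4 is 5. From dim ker(A − (-4)·I) = 3, there are exactly 3 Jordan blocks for λ = -4.
Step 2 — from the minimal polynomial, the factor (x + 4)^3 tells us the largest block for λ = -4 has size 3.
Step 3 — with total size 5, 3 blocks, and largest block 3, the block sizes (in nonincreasing order) are [3, 1, 1].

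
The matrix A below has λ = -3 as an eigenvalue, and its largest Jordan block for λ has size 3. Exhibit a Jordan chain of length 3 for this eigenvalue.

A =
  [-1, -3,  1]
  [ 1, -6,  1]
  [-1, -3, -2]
A Jordan chain for λ = -3 of length 3:
v_1 = (0, -2, -6)ᵀ
v_2 = (2, 1, -1)ᵀ
v_3 = (1, 0, 0)ᵀ

Let N = A − (-3)·I. We want v_3 with N^3 v_3 = 0 but N^2 v_3 ≠ 0; then v_{j-1} := N · v_j for j = 3, …, 2.

Pick v_3 = (1, 0, 0)ᵀ.
Then v_2 = N · v_3 = (2, 1, -1)ᵀ.
Then v_1 = N · v_2 = (0, -2, -6)ᵀ.

Sanity check: (A − (-3)·I) v_1 = (0, 0, 0)ᵀ = 0. ✓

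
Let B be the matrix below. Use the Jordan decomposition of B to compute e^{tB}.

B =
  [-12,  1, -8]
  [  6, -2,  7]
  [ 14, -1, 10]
e^{tB} =
  [-4*t*exp(-3*t) - exp(2*t) + 2*exp(-3*t), t*exp(-3*t), -3*t*exp(-3*t) - exp(2*t) + exp(-3*t)]
  [-4*t*exp(-3*t) + 2*exp(2*t) - 2*exp(-3*t), t*exp(-3*t) + exp(-3*t), -3*t*exp(-3*t) + 2*exp(2*t) - 2*exp(-3*t)]
  [4*t*exp(-3*t) + 2*exp(2*t) - 2*exp(-3*t), -t*exp(-3*t), 3*t*exp(-3*t) + 2*exp(2*t) - exp(-3*t)]

Strategy: write B = P · J · P⁻¹ where J is a Jordan canonical form, so e^{tB} = P · e^{tJ} · P⁻¹, and e^{tJ} can be computed block-by-block.

B has Jordan form
J =
  [-3,  1, 0]
  [ 0, -3, 0]
  [ 0,  0, 2]
(up to reordering of blocks).

Per-block formulas:
  For a 2×2 Jordan block J_2(-3): exp(t · J_2(-3)) = e^(-3t)·(I + t·N), where N is the 2×2 nilpotent shift.
  For a 1×1 block at λ = 2: exp(t · [2]) = [e^(2t)].

After assembling e^{tJ} and conjugating by P, we get:

e^{tB} =
  [-4*t*exp(-3*t) - exp(2*t) + 2*exp(-3*t), t*exp(-3*t), -3*t*exp(-3*t) - exp(2*t) + exp(-3*t)]
  [-4*t*exp(-3*t) + 2*exp(2*t) - 2*exp(-3*t), t*exp(-3*t) + exp(-3*t), -3*t*exp(-3*t) + 2*exp(2*t) - 2*exp(-3*t)]
  [4*t*exp(-3*t) + 2*exp(2*t) - 2*exp(-3*t), -t*exp(-3*t), 3*t*exp(-3*t) + 2*exp(2*t) - exp(-3*t)]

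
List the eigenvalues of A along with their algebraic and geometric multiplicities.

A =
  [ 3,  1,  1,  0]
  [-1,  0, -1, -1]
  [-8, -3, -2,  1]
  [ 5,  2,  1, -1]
λ = 0: alg = 4, geom = 2

Step 1 — factor the characteristic polynomial to read off the algebraic multiplicities:
  χ_A(x) = x^4

Step 2 — compute geometric multiplicities via the rank-nullity identity g(λ) = n − rank(A − λI):
  rank(A − (0)·I) = 2, so dim ker(A − (0)·I) = n − 2 = 2

Summary:
  λ = 0: algebraic multiplicity = 4, geometric multiplicity = 2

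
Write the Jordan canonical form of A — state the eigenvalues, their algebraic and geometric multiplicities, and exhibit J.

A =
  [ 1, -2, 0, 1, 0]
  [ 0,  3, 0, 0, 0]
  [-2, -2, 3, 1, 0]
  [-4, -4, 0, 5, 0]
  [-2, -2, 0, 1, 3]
J_2(3) ⊕ J_1(3) ⊕ J_1(3) ⊕ J_1(3)

The characteristic polynomial is
  det(x·I − A) = x^5 - 15*x^4 + 90*x^3 - 270*x^2 + 405*x - 243 = (x - 3)^5

Eigenvalues and multiplicities (the geometric multiplicity of λ is n − rank(A − λI), which equals the number of Jordan blocks for λ):
  λ = 3: algebraic multiplicity = 5, geometric multiplicity = 4

Determining the block sizes for each eigenvalue:
  λ = 3: 4 blocks summing to 5 forces exactly one block of size 2 and the rest size 1 → block sizes [2, 1, 1, 1]

Assembling the blocks gives a Jordan form
J =
  [3, 1, 0, 0, 0]
  [0, 3, 0, 0, 0]
  [0, 0, 3, 0, 0]
  [0, 0, 0, 3, 0]
  [0, 0, 0, 0, 3]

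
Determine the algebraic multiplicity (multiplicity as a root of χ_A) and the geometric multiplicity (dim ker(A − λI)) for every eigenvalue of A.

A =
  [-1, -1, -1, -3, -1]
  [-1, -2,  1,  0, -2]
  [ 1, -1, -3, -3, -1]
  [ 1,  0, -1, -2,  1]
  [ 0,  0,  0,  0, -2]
λ = -2: alg = 5, geom = 2

Step 1 — factor the characteristic polynomial to read off the algebraic multiplicities:
  χ_A(x) = (x + 2)^5

Step 2 — compute geometric multiplicities via the rank-nullity identity g(λ) = n − rank(A − λI):
  rank(A − (-2)·I) = 3, so dim ker(A − (-2)·I) = n − 3 = 2

Summary:
  λ = -2: algebraic multiplicity = 5, geometric multiplicity = 2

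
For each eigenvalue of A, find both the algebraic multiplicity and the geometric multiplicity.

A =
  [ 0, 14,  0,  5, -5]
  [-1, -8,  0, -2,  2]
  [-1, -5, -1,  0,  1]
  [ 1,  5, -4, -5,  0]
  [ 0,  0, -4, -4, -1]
λ = -3: alg = 5, geom = 2

Step 1 — factor the characteristic polynomial to read off the algebraic multiplicities:
  χ_A(x) = (x + 3)^5

Step 2 — compute geometric multiplicities via the rank-nullity identity g(λ) = n − rank(A − λI):
  rank(A − (-3)·I) = 3, so dim ker(A − (-3)·I) = n − 3 = 2

Summary:
  λ = -3: algebraic multiplicity = 5, geometric multiplicity = 2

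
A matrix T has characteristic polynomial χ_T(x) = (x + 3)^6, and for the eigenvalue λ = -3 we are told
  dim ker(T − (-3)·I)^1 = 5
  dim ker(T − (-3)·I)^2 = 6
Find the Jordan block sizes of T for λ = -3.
Block sizes for λ = -3: [2, 1, 1, 1, 1]

From the dimensions of kernels of powers, the number of Jordan blocks of size at least j is d_j − d_{j−1} where d_j = dim ker(N^j) (with d_0 = 0). Computing the differences gives [5, 1].
The number of blocks of size exactly k is (#blocks of size ≥ k) − (#blocks of size ≥ k + 1), so the partition is: 4 block(s) of size 1, 1 block(s) of size 2.
In nonincreasing order the block sizes are [2, 1, 1, 1, 1].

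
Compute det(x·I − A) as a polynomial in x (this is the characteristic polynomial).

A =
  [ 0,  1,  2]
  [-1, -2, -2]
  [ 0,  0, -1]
x^3 + 3*x^2 + 3*x + 1

Expanding det(x·I − A) (e.g. by cofactor expansion or by noting that A is similar to its Jordan form J, which has the same characteristic polynomial as A) gives
  χ_A(x) = x^3 + 3*x^2 + 3*x + 1
which factors as (x + 1)^3. The eigenvalues (with algebraic multiplicities) are λ = -1 with multiplicity 3.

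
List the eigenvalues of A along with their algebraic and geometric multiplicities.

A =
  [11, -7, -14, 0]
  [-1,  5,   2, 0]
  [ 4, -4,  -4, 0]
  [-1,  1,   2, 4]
λ = 4: alg = 4, geom = 3

Step 1 — factor the characteristic polynomial to read off the algebraic multiplicities:
  χ_A(x) = (x - 4)^4

Step 2 — compute geometric multiplicities via the rank-nullity identity g(λ) = n − rank(A − λI):
  rank(A − (4)·I) = 1, so dim ker(A − (4)·I) = n − 1 = 3

Summary:
  λ = 4: algebraic multiplicity = 4, geometric multiplicity = 3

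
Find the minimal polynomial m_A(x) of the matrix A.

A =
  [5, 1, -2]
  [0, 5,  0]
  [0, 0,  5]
x^2 - 10*x + 25

The characteristic polynomial is χ_A(x) = (x - 5)^3, so the eigenvalues are known. The minimal polynomial is
  m_A(x) = Π_λ (x − λ)^{k_λ}
where k_λ is the size of the *largest* Jordan block for λ (equivalently, the smallest k with (A − λI)^k v = 0 for every generalised eigenvector v of λ).

  λ = 5: largest Jordan block has size 2, contributing (x − 5)^2

So m_A(x) = (x - 5)^2 = x^2 - 10*x + 25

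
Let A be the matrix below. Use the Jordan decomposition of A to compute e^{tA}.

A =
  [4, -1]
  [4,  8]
e^{tA} =
  [-2*t*exp(6*t) + exp(6*t), -t*exp(6*t)]
  [4*t*exp(6*t), 2*t*exp(6*t) + exp(6*t)]

Strategy: write A = P · J · P⁻¹ where J is a Jordan canonical form, so e^{tA} = P · e^{tJ} · P⁻¹, and e^{tJ} can be computed block-by-block.

A has Jordan form
J =
  [6, 1]
  [0, 6]
(up to reordering of blocks).

Per-block formulas:
  For a 2×2 Jordan block J_2(6): exp(t · J_2(6)) = e^(6t)·(I + t·N), where N is the 2×2 nilpotent shift.

After assembling e^{tJ} and conjugating by P, we get:

e^{tA} =
  [-2*t*exp(6*t) + exp(6*t), -t*exp(6*t)]
  [4*t*exp(6*t), 2*t*exp(6*t) + exp(6*t)]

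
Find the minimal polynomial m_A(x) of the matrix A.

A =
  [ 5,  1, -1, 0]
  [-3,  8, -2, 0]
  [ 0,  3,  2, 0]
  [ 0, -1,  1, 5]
x^3 - 15*x^2 + 75*x - 125

The characteristic polynomial is χ_A(x) = (x - 5)^4, so the eigenvalues are known. The minimal polynomial is
  m_A(x) = Π_λ (x − λ)^{k_λ}
where k_λ is the size of the *largest* Jordan block for λ (equivalently, the smallest k with (A − λI)^k v = 0 for every generalised eigenvector v of λ).

  λ = 5: largest Jordan block has size 3, contributing (x − 5)^3

So m_A(x) = (x - 5)^3 = x^3 - 15*x^2 + 75*x - 125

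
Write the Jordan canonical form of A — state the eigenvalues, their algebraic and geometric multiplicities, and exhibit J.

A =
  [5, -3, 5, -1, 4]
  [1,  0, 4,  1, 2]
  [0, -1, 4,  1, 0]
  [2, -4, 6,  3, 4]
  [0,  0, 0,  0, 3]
J_3(3) ⊕ J_1(3) ⊕ J_1(3)

The characteristic polynomial is
  det(x·I − A) = x^5 - 15*x^4 + 90*x^3 - 270*x^2 + 405*x - 243 = (x - 3)^5

Eigenvalues and multiplicities (the geometric multiplicity of λ is n − rank(A − λI), which equals the number of Jordan blocks for λ):
  λ = 3: algebraic multiplicity = 5, geometric multiplicity = 3

Determining the block sizes for each eigenvalue:
  λ = 3: with am = 5 and gm = 3, the partition is not yet determined (e.g. several partitions of 5 into 3 parts exist). Let N = A − (3)·I. Computing rank(N^1) = 2, rank(N^2) = 1, rank(N^3) = 0; the number of blocks of size ≥ j is rank(N^{j−1}) − rank(N^j), giving [3, 1, 1]. So we have 1 block(s) of size 3, 2 block(s) of size 1 → block sizes [3, 1, 1]

Assembling the blocks gives a Jordan form
J =
  [3, 1, 0, 0, 0]
  [0, 3, 1, 0, 0]
  [0, 0, 3, 0, 0]
  [0, 0, 0, 3, 0]
  [0, 0, 0, 0, 3]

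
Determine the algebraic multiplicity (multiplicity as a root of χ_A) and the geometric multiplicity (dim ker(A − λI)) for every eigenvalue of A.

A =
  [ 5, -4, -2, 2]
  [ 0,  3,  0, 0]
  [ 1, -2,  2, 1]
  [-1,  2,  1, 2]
λ = 3: alg = 4, geom = 3

Step 1 — factor the characteristic polynomial to read off the algebraic multiplicities:
  χ_A(x) = (x - 3)^4

Step 2 — compute geometric multiplicities via the rank-nullity identity g(λ) = n − rank(A − λI):
  rank(A − (3)·I) = 1, so dim ker(A − (3)·I) = n − 1 = 3

Summary:
  λ = 3: algebraic multiplicity = 4, geometric multiplicity = 3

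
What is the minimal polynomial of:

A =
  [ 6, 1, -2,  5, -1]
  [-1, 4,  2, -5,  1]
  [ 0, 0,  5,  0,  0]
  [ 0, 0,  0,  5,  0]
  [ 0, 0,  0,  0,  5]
x^2 - 10*x + 25

The characteristic polynomial is χ_A(x) = (x - 5)^5, so the eigenvalues are known. The minimal polynomial is
  m_A(x) = Π_λ (x − λ)^{k_λ}
where k_λ is the size of the *largest* Jordan block for λ (equivalently, the smallest k with (A − λI)^k v = 0 for every generalised eigenvector v of λ).

  λ = 5: largest Jordan block has size 2, contributing (x − 5)^2

So m_A(x) = (x - 5)^2 = x^2 - 10*x + 25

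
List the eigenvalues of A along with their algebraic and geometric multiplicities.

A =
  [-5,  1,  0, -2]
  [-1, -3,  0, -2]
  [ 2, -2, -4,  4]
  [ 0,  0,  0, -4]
λ = -4: alg = 4, geom = 3

Step 1 — factor the characteristic polynomial to read off the algebraic multiplicities:
  χ_A(x) = (x + 4)^4

Step 2 — compute geometric multiplicities via the rank-nullity identity g(λ) = n − rank(A − λI):
  rank(A − (-4)·I) = 1, so dim ker(A − (-4)·I) = n − 1 = 3

Summary:
  λ = -4: algebraic multiplicity = 4, geometric multiplicity = 3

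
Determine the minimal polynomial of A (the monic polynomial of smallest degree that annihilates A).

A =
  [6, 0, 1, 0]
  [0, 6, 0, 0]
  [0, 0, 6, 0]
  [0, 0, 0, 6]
x^2 - 12*x + 36

The characteristic polynomial is χ_A(x) = (x - 6)^4, so the eigenvalues are known. The minimal polynomial is
  m_A(x) = Π_λ (x − λ)^{k_λ}
where k_λ is the size of the *largest* Jordan block for λ (equivalently, the smallest k with (A − λI)^k v = 0 for every generalised eigenvector v of λ).

  λ = 6: largest Jordan block has size 2, contributing (x − 6)^2

So m_A(x) = (x - 6)^2 = x^2 - 12*x + 36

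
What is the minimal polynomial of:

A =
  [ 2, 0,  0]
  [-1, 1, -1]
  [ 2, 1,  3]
x^3 - 6*x^2 + 12*x - 8

The characteristic polynomial is χ_A(x) = (x - 2)^3, so the eigenvalues are known. The minimal polynomial is
  m_A(x) = Π_λ (x − λ)^{k_λ}
where k_λ is the size of the *largest* Jordan block for λ (equivalently, the smallest k with (A − λI)^k v = 0 for every generalised eigenvector v of λ).

  λ = 2: largest Jordan block has size 3, contributing (x − 2)^3

So m_A(x) = (x - 2)^3 = x^3 - 6*x^2 + 12*x - 8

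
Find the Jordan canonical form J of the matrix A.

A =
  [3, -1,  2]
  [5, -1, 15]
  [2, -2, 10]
J_3(4)

The characteristic polynomial is
  det(x·I − A) = x^3 - 12*x^2 + 48*x - 64 = (x - 4)^3

Eigenvalues and multiplicities (the geometric multiplicity of λ is n − rank(A − λI), which equals the number of Jordan blocks for λ):
  λ = 4: algebraic multiplicity = 3, geometric multiplicity = 1

Determining the block sizes for each eigenvalue:
  λ = 4: one block (gm = 1), so the single block has size am = 3 → block sizes [3]

Assembling the blocks gives a Jordan form
J =
  [4, 1, 0]
  [0, 4, 1]
  [0, 0, 4]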